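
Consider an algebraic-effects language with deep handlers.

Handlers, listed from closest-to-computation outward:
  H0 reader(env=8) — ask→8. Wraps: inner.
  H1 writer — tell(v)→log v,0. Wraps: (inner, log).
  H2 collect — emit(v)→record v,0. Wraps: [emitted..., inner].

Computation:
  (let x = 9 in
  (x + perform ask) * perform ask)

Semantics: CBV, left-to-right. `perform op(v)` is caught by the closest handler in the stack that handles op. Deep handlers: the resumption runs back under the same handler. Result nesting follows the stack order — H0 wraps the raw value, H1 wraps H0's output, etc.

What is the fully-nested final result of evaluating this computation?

Step-by-step:
ask @ H0 ⇒ 8
ask @ H0 ⇒ 8
H0 returns 136
H1 returns (136, ())
H2 returns [(136, ())]
= [(136, ())]

Answer: [(136, ())]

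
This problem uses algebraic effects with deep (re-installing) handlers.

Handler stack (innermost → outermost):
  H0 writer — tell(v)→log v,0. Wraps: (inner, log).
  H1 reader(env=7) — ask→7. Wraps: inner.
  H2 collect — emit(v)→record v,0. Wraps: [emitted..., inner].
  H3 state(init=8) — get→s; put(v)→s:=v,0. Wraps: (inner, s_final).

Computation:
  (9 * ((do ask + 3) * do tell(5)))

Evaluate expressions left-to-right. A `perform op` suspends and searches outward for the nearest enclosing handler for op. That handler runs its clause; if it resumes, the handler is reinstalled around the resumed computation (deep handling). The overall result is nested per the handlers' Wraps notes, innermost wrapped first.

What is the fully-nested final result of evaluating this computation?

Answer: ([(0, (5))], 8)

Evaluation trace:
ask @ H1 ⇒ 7
tell(5) @ H0 ⇒ log+=5
H0 returns (0, (5))
H1 returns (0, (5))
H2 returns [(0, (5))]
H3 returns ([(0, (5))], 8)
= ([(0, (5))], 8)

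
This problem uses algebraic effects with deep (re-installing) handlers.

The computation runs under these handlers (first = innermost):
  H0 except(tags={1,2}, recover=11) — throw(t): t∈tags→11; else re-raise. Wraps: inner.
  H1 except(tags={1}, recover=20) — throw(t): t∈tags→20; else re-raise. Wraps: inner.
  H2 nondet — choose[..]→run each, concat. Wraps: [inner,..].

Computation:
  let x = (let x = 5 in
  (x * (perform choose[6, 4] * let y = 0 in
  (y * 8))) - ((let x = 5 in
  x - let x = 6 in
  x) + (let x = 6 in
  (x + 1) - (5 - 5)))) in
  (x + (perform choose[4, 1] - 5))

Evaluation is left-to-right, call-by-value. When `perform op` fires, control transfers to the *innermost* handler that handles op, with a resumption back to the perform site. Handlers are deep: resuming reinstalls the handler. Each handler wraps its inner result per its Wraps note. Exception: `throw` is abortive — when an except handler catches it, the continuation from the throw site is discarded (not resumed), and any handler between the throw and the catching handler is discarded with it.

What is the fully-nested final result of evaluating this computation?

Working:
choose[6, 4] @ H2
  branch[0] choose=6:
    choose[4, 1] @ H2
      branch[0] choose=4:
        H0 returns -7
        H1 returns -7
        H2 returns [-7]
      branch[1] choose=1:
        H0 returns -10
        H1 returns -10
        H2 returns [-10]
  branch[1] choose=4:
    choose[4, 1] @ H2
      branch[0] choose=4:
        H0 returns -7
        H1 returns -7
        H2 returns [-7]
      branch[1] choose=1:
        H0 returns -10
        H1 returns -10
        H2 returns [-10]
= [-7, -10, -7, -10]

Answer: [-7, -10, -7, -10]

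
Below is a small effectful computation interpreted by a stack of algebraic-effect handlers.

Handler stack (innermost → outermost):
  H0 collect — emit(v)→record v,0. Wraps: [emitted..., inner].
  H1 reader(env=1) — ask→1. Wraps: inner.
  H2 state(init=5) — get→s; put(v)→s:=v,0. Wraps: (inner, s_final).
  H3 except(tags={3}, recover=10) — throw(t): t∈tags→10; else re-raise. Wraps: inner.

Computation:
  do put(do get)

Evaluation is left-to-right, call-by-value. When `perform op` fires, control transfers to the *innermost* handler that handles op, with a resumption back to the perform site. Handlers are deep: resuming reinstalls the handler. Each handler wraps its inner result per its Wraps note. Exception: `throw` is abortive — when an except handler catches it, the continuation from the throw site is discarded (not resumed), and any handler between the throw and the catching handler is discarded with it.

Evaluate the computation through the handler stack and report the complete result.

Answer: ([0], 5)

Step-by-step:
get @ H2 ⇒ 5
put(5) @ H2 ⇒ s:=5
H0 returns [0]
H1 returns [0]
H2 returns ([0], 5)
H3 returns ([0], 5)
= ([0], 5)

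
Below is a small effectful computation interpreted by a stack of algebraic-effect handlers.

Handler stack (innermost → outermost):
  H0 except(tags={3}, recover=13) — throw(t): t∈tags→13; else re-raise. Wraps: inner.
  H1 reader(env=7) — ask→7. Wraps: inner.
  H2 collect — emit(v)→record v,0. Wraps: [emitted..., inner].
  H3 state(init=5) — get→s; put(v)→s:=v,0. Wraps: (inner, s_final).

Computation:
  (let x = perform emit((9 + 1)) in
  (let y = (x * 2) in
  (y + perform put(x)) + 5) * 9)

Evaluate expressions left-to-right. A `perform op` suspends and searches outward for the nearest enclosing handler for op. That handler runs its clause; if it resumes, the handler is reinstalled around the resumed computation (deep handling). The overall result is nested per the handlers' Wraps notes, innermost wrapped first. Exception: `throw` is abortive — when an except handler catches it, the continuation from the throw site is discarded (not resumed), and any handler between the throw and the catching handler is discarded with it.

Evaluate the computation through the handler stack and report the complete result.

Answer: ([10, 45], 0)

Step-by-step:
emit(10) @ H2 ⇒ out+=10
put(0) @ H3 ⇒ s:=0
H0 returns 45
H1 returns 45
H2 returns [10, 45]
H3 returns ([10, 45], 0)
= ([10, 45], 0)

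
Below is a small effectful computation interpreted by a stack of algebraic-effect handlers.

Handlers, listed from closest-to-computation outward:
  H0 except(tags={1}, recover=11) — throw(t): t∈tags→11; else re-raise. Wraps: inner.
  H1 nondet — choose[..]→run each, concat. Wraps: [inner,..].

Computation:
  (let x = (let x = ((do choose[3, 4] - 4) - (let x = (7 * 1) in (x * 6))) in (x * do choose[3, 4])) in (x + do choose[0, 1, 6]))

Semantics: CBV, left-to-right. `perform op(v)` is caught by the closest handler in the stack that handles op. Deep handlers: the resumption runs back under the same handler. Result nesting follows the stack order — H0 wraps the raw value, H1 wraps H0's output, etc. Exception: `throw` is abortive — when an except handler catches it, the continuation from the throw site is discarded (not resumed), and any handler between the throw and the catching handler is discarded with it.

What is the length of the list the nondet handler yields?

Answer: 12

Evaluation trace:
choose[3, 4] @ H1
  branch[0] choose=3:
    choose[3, 4] @ H1
      branch[0] choose=3:
        choose[0, 1, 6] @ H1
          branch[0] choose=0:
            H0 returns -129
            H1 returns [-129]
          branch[1] choose=1:
            H0 returns -128
            H1 returns [-128]
          branch[2] choose=6:
            H0 returns -123
            H1 returns [-123]
      branch[1] choose=4:
        choose[0, 1, 6] @ H1
          branch[0] choose=0:
            H0 returns -172
            H1 returns [-172]
          branch[1] choose=1:
            H0 returns -171
            H1 returns [-171]
          branch[2] choose=6:
            H0 returns -166
            H1 returns [-166]
  branch[1] choose=4:
    choose[3, 4] @ H1
      branch[0] choose=3:
        choose[0, 1, 6] @ H1
          branch[0] choose=0:
            H0 returns -126
            H1 returns [-126]
          branch[1] choose=1:
            H0 returns -125
            H1 returns [-125]
          branch[2] choose=6:
            H0 returns -120
            H1 returns [-120]
      branch[1] choose=4:
        choose[0, 1, 6] @ H1
          branch[0] choose=0:
            H0 returns -168
            H1 returns [-168]
          branch[1] choose=1:
            H0 returns -167
            H1 returns [-167]
          branch[2] choose=6:
            H0 returns -162
            H1 returns [-162]
= [-129, -128, -123, -172, -171, -166, -126, -125, -120, -168, -167, -162]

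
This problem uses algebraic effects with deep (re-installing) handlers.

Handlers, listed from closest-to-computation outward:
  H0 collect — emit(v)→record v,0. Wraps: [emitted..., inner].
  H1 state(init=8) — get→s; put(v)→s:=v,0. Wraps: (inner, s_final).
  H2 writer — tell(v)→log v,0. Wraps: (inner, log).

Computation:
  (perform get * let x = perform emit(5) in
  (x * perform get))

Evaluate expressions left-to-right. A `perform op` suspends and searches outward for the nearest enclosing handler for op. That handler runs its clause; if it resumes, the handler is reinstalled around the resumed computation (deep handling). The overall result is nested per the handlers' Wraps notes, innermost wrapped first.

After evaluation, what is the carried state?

Working:
get @ H1 ⇒ 8
emit(5) @ H0 ⇒ out+=5
get @ H1 ⇒ 8
H0 returns [5, 0]
H1 returns ([5, 0], 8)
H2 returns (([5, 0], 8), ())
= (([5, 0], 8), ())

Answer: 8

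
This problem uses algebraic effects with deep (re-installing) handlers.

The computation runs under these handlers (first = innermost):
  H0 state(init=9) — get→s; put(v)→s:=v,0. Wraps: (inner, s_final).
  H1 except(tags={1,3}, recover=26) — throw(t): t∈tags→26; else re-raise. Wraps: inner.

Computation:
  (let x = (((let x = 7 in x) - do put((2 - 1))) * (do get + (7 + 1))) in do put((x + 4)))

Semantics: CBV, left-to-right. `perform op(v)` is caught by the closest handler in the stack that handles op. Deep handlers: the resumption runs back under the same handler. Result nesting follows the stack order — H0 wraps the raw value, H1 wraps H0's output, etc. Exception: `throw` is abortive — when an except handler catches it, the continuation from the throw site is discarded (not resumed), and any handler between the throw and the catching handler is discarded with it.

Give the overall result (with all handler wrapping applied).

Working:
put(1) @ H0 ⇒ s:=1
get @ H0 ⇒ 1
put(67) @ H0 ⇒ s:=67
H0 returns (0, 67)
H1 returns (0, 67)
= (0, 67)

Answer: (0, 67)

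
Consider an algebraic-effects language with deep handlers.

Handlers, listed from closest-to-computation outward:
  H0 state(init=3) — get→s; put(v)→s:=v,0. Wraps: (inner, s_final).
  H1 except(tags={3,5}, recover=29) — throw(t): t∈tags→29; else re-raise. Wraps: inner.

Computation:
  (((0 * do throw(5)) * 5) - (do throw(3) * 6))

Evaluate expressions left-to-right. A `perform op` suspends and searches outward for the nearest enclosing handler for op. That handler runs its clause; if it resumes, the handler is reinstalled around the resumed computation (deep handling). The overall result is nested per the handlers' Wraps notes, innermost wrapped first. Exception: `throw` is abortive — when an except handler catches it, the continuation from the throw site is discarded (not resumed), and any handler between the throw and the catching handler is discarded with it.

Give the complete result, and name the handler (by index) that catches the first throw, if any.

Answer: 29 ; first throw caught by: H1

Step-by-step:
throw(5) @ H1 caught ⇒ 29
= 29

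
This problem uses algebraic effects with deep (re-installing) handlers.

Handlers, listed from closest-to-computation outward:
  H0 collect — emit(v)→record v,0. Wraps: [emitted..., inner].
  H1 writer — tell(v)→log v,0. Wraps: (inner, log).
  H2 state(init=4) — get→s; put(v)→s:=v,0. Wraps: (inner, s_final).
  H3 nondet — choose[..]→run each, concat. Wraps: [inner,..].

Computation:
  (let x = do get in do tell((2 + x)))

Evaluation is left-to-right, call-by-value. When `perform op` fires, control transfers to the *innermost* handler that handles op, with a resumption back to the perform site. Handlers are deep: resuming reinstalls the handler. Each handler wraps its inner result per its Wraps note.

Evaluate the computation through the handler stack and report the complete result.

Working:
get @ H2 ⇒ 4
tell(6) @ H1 ⇒ log+=6
H0 returns [0]
H1 returns ([0], (6))
H2 returns (([0], (6)), 4)
H3 returns [(([0], (6)), 4)]
= [(([0], (6)), 4)]

Answer: [(([0], (6)), 4)]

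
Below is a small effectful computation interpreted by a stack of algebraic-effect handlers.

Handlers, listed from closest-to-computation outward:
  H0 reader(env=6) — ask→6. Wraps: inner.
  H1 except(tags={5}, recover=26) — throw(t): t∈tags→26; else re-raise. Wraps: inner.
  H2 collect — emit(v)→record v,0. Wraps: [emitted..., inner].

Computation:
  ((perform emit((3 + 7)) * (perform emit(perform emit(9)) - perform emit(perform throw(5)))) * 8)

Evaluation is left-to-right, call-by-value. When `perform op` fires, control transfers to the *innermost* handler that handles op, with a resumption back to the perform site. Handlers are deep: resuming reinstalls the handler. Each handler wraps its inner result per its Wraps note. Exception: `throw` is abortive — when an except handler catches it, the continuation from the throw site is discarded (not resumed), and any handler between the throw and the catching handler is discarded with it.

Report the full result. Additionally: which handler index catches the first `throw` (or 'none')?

Evaluation trace:
emit(10) @ H2 ⇒ out+=10
emit(9) @ H2 ⇒ out+=9
emit(0) @ H2 ⇒ out+=0
throw(5) @ H1 caught ⇒ 26
H2 returns [10, 9, 0, 26]
= [10, 9, 0, 26]

Answer: [10, 9, 0, 26] ; first throw caught by: H1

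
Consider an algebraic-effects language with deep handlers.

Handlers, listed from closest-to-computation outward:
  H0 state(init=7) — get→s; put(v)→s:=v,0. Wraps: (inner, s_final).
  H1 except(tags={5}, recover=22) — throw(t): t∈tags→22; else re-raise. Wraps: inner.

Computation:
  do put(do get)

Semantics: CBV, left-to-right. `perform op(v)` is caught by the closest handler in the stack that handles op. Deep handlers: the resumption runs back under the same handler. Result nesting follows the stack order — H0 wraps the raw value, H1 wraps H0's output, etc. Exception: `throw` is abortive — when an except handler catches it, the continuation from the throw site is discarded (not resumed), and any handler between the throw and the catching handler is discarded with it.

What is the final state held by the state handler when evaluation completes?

Answer: 7

Working:
get @ H0 ⇒ 7
put(7) @ H0 ⇒ s:=7
H0 returns (0, 7)
H1 returns (0, 7)
= (0, 7)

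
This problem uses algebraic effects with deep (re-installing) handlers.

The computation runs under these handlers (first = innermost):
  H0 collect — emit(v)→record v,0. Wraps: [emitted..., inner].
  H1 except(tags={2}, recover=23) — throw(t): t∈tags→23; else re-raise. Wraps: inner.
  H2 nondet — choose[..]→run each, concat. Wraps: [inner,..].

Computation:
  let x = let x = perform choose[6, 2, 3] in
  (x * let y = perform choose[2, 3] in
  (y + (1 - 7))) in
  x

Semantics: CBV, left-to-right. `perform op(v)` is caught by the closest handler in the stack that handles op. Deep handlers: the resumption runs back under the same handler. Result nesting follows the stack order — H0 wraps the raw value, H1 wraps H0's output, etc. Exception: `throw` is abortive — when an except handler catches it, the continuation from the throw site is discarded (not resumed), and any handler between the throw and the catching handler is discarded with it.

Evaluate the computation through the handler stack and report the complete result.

Answer: [[-24], [-18], [-8], [-6], [-12], [-9]]

Step-by-step:
choose[6, 2, 3] @ H2
  branch[0] choose=6:
    choose[2, 3] @ H2
      branch[0] choose=2:
        H0 returns [-24]
        H1 returns [-24]
        H2 returns [[-24]]
      branch[1] choose=3:
        H0 returns [-18]
        H1 returns [-18]
        H2 returns [[-18]]
  branch[1] choose=2:
    choose[2, 3] @ H2
      branch[0] choose=2:
        H0 returns [-8]
        H1 returns [-8]
        H2 returns [[-8]]
      branch[1] choose=3:
        H0 returns [-6]
        H1 returns [-6]
        H2 returns [[-6]]
  branch[2] choose=3:
    choose[2, 3] @ H2
      branch[0] choose=2:
        H0 returns [-12]
        H1 returns [-12]
        H2 returns [[-12]]
      branch[1] choose=3:
        H0 returns [-9]
        H1 returns [-9]
        H2 returns [[-9]]
= [[-24], [-18], [-8], [-6], [-12], [-9]]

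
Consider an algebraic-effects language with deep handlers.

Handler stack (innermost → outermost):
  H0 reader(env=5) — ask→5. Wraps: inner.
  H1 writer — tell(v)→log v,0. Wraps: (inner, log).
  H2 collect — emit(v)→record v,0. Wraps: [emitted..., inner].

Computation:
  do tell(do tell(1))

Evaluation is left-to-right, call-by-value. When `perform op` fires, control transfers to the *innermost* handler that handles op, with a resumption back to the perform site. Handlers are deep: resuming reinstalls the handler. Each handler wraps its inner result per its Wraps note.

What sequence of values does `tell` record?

Working:
tell(1) @ H1 ⇒ log+=1
tell(0) @ H1 ⇒ log+=0
H0 returns 0
H1 returns (0, (1, 0))
H2 returns [(0, (1, 0))]
= [(0, (1, 0))]

Answer: (1, 0)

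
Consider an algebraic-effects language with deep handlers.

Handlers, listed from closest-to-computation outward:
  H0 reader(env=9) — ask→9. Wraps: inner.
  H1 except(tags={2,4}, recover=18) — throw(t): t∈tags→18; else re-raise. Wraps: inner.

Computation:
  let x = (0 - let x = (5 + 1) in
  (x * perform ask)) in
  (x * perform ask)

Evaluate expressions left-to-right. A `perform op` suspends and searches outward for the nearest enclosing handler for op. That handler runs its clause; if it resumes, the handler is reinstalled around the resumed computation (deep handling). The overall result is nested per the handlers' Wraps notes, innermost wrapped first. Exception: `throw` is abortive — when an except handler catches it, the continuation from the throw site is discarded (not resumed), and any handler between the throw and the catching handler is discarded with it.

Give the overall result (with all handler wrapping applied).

Evaluation trace:
ask @ H0 ⇒ 9
ask @ H0 ⇒ 9
H0 returns -486
H1 returns -486
= -486

Answer: -486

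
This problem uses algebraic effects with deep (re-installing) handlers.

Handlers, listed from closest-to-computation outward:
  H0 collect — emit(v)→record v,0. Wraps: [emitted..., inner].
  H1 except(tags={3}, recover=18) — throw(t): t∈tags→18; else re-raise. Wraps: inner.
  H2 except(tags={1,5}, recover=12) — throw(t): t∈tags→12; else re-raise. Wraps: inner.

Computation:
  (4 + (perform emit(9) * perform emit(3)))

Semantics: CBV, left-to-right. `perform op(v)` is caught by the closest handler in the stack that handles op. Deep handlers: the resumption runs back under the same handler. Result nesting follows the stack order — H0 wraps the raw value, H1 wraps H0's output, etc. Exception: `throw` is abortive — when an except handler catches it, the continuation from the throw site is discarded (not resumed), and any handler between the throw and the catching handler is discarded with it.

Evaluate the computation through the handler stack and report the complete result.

Answer: [9, 3, 4]

Working:
emit(9) @ H0 ⇒ out+=9
emit(3) @ H0 ⇒ out+=3
H0 returns [9, 3, 4]
H1 returns [9, 3, 4]
H2 returns [9, 3, 4]
= [9, 3, 4]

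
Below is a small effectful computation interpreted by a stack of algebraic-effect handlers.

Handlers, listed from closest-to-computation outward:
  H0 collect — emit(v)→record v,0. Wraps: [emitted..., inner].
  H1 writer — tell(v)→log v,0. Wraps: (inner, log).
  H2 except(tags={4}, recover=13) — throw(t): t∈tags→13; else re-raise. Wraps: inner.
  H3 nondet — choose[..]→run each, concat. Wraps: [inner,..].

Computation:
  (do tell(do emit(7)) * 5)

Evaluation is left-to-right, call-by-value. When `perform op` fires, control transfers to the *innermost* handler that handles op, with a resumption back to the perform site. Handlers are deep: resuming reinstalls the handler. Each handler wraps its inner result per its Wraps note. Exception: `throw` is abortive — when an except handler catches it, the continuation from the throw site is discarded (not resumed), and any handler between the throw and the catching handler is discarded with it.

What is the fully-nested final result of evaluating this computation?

Step-by-step:
emit(7) @ H0 ⇒ out+=7
tell(0) @ H1 ⇒ log+=0
H0 returns [7, 0]
H1 returns ([7, 0], (0))
H2 returns ([7, 0], (0))
H3 returns [([7, 0], (0))]
= [([7, 0], (0))]

Answer: [([7, 0], (0))]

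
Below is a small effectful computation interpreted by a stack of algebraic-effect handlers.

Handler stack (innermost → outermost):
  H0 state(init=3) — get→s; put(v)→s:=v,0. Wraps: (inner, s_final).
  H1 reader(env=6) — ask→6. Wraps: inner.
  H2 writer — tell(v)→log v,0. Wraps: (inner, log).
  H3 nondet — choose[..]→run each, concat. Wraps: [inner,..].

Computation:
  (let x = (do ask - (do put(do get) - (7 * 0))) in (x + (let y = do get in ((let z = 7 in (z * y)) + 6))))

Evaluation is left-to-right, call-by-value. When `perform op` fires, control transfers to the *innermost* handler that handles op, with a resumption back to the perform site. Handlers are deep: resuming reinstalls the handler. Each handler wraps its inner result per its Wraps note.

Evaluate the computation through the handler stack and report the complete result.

Answer: [((33, 3), ())]

Step-by-step:
ask @ H1 ⇒ 6
get @ H0 ⇒ 3
put(3) @ H0 ⇒ s:=3
get @ H0 ⇒ 3
H0 returns (33, 3)
H1 returns (33, 3)
H2 returns ((33, 3), ())
H3 returns [((33, 3), ())]
= [((33, 3), ())]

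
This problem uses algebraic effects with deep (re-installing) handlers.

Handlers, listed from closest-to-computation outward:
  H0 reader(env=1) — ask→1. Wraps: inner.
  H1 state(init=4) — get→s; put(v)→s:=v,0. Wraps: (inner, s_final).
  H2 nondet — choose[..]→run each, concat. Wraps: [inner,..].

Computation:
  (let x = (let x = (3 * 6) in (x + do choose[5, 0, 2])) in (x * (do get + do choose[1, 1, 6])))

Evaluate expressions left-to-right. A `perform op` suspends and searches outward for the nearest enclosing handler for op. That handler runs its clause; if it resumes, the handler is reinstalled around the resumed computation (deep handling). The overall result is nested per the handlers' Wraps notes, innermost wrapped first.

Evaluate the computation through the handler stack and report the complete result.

Evaluation trace:
choose[5, 0, 2] @ H2
  branch[0] choose=5:
    get @ H1 ⇒ 4
    choose[1, 1, 6] @ H2
      branch[0] choose=1:
        H0 returns 115
        H1 returns (115, 4)
        H2 returns [(115, 4)]
      branch[1] choose=1:
        H0 returns 115
        H1 returns (115, 4)
        H2 returns [(115, 4)]
      branch[2] choose=6:
        H0 returns 230
        H1 returns (230, 4)
        H2 returns [(230, 4)]
  branch[1] choose=0:
    get @ H1 ⇒ 4
    choose[1, 1, 6] @ H2
      branch[0] choose=1:
        H0 returns 90
        H1 returns (90, 4)
        H2 returns [(90, 4)]
      branch[1] choose=1:
        H0 returns 90
        H1 returns (90, 4)
        H2 returns [(90, 4)]
      branch[2] choose=6:
        H0 returns 180
        H1 returns (180, 4)
        H2 returns [(180, 4)]
  branch[2] choose=2:
    get @ H1 ⇒ 4
    choose[1, 1, 6] @ H2
      branch[0] choose=1:
        H0 returns 100
        H1 returns (100, 4)
        H2 returns [(100, 4)]
      branch[1] choose=1:
        H0 returns 100
        H1 returns (100, 4)
        H2 returns [(100, 4)]
      branch[2] choose=6:
        H0 returns 200
        H1 returns (200, 4)
        H2 returns [(200, 4)]
= [(115, 4), (115, 4), (230, 4), (90, 4), (90, 4), (180, 4), (100, 4), (100, 4), (200, 4)]

Answer: [(115, 4), (115, 4), (230, 4), (90, 4), (90, 4), (180, 4), (100, 4), (100, 4), (200, 4)]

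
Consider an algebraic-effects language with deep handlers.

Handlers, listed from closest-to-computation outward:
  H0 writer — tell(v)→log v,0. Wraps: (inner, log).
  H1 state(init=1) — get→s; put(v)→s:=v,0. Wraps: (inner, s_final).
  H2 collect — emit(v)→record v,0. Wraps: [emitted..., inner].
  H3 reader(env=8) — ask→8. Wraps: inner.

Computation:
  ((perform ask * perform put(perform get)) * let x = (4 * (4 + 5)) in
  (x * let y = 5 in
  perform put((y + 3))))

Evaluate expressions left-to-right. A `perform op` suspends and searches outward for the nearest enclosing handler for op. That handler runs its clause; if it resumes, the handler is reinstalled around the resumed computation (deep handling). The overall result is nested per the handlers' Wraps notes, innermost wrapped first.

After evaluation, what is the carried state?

Evaluation trace:
ask @ H3 ⇒ 8
get @ H1 ⇒ 1
put(1) @ H1 ⇒ s:=1
put(8) @ H1 ⇒ s:=8
H0 returns (0, ())
H1 returns ((0, ()), 8)
H2 returns [((0, ()), 8)]
H3 returns [((0, ()), 8)]
= [((0, ()), 8)]

Answer: 8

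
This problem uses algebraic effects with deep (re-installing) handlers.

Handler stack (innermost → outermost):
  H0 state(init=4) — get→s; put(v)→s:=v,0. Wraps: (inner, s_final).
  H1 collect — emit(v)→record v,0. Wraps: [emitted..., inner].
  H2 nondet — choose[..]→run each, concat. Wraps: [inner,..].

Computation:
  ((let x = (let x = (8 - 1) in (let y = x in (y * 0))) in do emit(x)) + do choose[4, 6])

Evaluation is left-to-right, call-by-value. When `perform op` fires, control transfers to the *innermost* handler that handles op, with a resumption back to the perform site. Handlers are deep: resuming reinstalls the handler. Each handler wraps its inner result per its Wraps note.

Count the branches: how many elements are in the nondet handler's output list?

Step-by-step:
emit(0) @ H1 ⇒ out+=0
choose[4, 6] @ H2
  branch[0] choose=4:
    H0 returns (4, 4)
    H1 returns [0, (4, 4)]
    H2 returns [[0, (4, 4)]]
  branch[1] choose=6:
    H0 returns (6, 4)
    H1 returns [0, (6, 4)]
    H2 returns [[0, (6, 4)]]
= [[0, (4, 4)], [0, (6, 4)]]

Answer: 2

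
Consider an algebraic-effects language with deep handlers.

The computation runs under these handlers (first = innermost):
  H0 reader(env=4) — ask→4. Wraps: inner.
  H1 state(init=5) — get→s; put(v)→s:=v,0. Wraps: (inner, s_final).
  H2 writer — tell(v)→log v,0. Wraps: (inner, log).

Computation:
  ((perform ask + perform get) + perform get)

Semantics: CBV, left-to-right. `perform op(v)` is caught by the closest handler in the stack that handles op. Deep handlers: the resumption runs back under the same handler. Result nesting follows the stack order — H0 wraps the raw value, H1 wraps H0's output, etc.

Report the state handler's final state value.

Step-by-step:
ask @ H0 ⇒ 4
get @ H1 ⇒ 5
get @ H1 ⇒ 5
H0 returns 14
H1 returns (14, 5)
H2 returns ((14, 5), ())
= ((14, 5), ())

Answer: 5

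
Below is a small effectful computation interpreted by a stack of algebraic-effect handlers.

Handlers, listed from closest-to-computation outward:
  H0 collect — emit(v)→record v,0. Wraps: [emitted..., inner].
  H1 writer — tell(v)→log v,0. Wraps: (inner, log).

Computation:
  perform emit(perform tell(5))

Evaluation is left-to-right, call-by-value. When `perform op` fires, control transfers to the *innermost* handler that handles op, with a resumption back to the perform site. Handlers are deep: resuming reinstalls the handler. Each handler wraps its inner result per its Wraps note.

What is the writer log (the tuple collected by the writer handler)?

Answer: (5)

Step-by-step:
tell(5) @ H1 ⇒ log+=5
emit(0) @ H0 ⇒ out+=0
H0 returns [0, 0]
H1 returns ([0, 0], (5))
= ([0, 0], (5))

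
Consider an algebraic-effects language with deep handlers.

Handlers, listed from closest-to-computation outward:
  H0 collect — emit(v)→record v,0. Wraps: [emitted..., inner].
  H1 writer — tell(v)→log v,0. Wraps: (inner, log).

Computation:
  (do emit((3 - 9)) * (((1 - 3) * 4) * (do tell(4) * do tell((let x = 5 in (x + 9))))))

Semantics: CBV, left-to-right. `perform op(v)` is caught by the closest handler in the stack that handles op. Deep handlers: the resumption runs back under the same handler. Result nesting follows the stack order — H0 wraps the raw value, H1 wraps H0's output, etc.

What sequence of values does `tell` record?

Working:
emit(-6) @ H0 ⇒ out+=-6
tell(4) @ H1 ⇒ log+=4
tell(14) @ H1 ⇒ log+=14
H0 returns [-6, 0]
H1 returns ([-6, 0], (4, 14))
= ([-6, 0], (4, 14))

Answer: (4, 14)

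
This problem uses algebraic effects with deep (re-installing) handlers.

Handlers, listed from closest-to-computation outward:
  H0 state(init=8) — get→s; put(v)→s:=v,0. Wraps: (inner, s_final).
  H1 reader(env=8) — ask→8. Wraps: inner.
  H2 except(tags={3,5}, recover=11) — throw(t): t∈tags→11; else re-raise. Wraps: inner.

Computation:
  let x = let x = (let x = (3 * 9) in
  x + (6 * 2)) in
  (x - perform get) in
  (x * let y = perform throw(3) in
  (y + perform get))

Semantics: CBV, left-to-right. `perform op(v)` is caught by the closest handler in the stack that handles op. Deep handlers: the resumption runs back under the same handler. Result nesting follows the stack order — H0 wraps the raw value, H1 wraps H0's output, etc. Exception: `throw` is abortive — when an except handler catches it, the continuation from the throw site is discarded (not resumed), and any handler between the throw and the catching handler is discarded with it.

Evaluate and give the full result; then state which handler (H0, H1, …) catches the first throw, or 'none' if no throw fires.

Working:
get @ H0 ⇒ 8
throw(3) @ H2 caught ⇒ 11
= 11

Answer: 11 ; first throw caught by: H2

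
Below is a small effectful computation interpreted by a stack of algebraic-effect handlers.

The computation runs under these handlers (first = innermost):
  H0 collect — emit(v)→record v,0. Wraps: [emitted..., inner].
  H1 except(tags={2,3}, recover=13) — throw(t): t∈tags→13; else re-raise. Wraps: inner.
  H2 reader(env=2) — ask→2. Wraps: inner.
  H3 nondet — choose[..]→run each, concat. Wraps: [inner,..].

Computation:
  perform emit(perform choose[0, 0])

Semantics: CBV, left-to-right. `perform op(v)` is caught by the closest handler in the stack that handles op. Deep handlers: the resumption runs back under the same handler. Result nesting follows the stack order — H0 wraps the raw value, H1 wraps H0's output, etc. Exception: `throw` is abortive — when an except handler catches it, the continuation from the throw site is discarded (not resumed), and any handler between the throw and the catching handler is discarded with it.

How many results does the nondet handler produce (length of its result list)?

Answer: 2

Step-by-step:
choose[0, 0] @ H3
  branch[0] choose=0:
    emit(0) @ H0 ⇒ out+=0
    H0 returns [0, 0]
    H1 returns [0, 0]
    H2 returns [0, 0]
    H3 returns [[0, 0]]
  branch[1] choose=0:
    emit(0) @ H0 ⇒ out+=0
    H0 returns [0, 0]
    H1 returns [0, 0]
    H2 returns [0, 0]
    H3 returns [[0, 0]]
= [[0, 0], [0, 0]]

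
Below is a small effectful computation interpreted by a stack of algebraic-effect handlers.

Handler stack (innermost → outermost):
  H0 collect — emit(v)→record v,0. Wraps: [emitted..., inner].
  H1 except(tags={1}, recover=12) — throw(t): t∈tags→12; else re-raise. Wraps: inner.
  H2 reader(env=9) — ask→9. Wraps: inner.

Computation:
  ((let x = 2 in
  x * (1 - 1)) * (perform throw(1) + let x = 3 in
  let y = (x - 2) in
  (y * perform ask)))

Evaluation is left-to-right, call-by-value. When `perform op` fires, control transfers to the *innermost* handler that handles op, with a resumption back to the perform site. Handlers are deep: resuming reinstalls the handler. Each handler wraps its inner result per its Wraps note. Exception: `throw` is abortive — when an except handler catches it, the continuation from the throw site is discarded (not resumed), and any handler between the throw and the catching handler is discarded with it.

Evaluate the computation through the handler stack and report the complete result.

Answer: 12

Working:
throw(1) @ H1 caught ⇒ 12
H2 returns 12
= 12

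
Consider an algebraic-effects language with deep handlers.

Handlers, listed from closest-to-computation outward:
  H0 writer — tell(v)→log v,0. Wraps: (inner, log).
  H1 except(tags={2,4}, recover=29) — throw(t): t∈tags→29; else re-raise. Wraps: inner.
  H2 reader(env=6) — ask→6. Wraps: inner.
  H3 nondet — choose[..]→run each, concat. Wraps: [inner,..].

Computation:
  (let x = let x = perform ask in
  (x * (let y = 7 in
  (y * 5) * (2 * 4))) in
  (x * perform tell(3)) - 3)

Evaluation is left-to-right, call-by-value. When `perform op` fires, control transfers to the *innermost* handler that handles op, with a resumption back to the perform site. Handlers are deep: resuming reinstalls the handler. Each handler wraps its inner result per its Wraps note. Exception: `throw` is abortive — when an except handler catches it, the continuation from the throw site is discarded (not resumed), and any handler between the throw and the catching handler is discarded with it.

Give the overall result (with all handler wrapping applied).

Answer: [(-3, (3))]

Step-by-step:
ask @ H2 ⇒ 6
tell(3) @ H0 ⇒ log+=3
H0 returns (-3, (3))
H1 returns (-3, (3))
H2 returns (-3, (3))
H3 returns [(-3, (3))]
= [(-3, (3))]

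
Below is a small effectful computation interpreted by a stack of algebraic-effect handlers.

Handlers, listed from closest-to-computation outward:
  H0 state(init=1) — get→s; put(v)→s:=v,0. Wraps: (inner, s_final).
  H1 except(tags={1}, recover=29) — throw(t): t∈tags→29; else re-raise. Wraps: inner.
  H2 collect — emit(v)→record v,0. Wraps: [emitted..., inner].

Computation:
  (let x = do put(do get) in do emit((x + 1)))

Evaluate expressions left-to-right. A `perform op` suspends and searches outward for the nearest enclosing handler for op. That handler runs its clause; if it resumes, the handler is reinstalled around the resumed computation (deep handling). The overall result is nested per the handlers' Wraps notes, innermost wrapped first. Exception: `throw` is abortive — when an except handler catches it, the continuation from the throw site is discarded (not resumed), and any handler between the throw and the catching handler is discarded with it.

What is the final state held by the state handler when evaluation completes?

Answer: 1

Evaluation trace:
get @ H0 ⇒ 1
put(1) @ H0 ⇒ s:=1
emit(1) @ H2 ⇒ out+=1
H0 returns (0, 1)
H1 returns (0, 1)
H2 returns [1, (0, 1)]
= [1, (0, 1)]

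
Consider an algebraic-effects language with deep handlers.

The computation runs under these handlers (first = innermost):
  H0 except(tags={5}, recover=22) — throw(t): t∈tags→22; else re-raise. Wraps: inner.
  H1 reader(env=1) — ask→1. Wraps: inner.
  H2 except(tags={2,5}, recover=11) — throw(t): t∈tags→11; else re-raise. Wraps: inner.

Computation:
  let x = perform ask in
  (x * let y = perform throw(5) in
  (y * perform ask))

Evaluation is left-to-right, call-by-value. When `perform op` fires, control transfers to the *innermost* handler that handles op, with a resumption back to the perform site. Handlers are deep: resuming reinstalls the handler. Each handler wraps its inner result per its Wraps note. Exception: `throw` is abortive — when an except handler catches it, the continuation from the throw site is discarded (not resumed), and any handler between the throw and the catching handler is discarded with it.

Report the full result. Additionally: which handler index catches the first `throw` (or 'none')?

Answer: 22 ; first throw caught by: H0

Working:
ask @ H1 ⇒ 1
throw(5) @ H0 caught ⇒ 22
H1 returns 22
H2 returns 22
= 22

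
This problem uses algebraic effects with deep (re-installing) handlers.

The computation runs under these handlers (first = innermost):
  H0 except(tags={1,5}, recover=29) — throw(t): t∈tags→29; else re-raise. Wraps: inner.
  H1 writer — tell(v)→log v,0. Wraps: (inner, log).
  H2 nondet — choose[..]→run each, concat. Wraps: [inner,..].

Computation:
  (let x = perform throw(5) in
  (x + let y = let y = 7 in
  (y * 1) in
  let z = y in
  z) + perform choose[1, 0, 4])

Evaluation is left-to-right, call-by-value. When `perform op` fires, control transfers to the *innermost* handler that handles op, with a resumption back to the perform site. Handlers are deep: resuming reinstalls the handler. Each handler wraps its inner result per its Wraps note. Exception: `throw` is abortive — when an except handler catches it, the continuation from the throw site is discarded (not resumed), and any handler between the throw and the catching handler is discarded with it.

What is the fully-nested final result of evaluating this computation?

Working:
throw(5) @ H0 caught ⇒ 29
H1 returns (29, ())
H2 returns [(29, ())]
= [(29, ())]

Answer: [(29, ())]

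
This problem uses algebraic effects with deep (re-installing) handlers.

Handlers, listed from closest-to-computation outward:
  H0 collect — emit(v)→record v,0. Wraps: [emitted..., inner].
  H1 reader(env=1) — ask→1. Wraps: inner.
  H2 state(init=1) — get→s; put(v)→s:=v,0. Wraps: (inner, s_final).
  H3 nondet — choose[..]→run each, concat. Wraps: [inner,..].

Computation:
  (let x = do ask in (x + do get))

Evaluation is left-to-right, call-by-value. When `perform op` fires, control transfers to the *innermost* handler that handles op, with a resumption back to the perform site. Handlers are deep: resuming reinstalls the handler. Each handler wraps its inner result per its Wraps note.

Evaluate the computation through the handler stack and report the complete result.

Answer: [([2], 1)]

Working:
ask @ H1 ⇒ 1
get @ H2 ⇒ 1
H0 returns [2]
H1 returns [2]
H2 returns ([2], 1)
H3 returns [([2], 1)]
= [([2], 1)]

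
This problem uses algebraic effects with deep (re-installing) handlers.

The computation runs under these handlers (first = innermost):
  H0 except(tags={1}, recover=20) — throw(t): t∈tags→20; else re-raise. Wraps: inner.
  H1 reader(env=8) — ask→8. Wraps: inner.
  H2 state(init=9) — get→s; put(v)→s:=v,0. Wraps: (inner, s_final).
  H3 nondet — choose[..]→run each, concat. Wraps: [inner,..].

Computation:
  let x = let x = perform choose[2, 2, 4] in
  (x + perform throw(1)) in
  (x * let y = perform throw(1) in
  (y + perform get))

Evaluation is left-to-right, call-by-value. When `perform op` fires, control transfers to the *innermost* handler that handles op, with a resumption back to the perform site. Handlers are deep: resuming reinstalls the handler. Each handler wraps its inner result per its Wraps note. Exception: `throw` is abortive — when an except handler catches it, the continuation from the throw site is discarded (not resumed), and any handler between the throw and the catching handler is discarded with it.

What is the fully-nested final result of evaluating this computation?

Answer: [(20, 9), (20, 9), (20, 9)]

Step-by-step:
choose[2, 2, 4] @ H3
  branch[0] choose=2:
    throw(1) @ H0 caught ⇒ 20
    H1 returns 20
    H2 returns (20, 9)
    H3 returns [(20, 9)]
  branch[1] choose=2:
    throw(1) @ H0 caught ⇒ 20
    H1 returns 20
    H2 returns (20, 9)
    H3 returns [(20, 9)]
  branch[2] choose=4:
    throw(1) @ H0 caught ⇒ 20
    H1 returns 20
    H2 returns (20, 9)
    H3 returns [(20, 9)]
= [(20, 9), (20, 9), (20, 9)]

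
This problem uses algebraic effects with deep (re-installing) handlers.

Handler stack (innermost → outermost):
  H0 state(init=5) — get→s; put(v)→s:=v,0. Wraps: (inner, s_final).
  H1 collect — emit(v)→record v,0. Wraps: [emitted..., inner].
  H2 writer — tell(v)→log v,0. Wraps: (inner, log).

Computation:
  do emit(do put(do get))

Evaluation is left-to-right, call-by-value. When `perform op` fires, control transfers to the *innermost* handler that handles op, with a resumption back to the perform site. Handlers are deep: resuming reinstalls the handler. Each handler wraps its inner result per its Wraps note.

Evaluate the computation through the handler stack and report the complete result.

Answer: ([0, (0, 5)], ())

Evaluation trace:
get @ H0 ⇒ 5
put(5) @ H0 ⇒ s:=5
emit(0) @ H1 ⇒ out+=0
H0 returns (0, 5)
H1 returns [0, (0, 5)]
H2 returns ([0, (0, 5)], ())
= ([0, (0, 5)], ())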